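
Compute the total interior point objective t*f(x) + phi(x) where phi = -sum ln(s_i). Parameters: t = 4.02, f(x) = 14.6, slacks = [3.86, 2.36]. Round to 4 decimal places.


Step 1: Compute log-barrier.
ln values: [1.3507, 0.8587]
phi = -(1.3507 + 0.8587) = -2.2093
Step 2: Compute augmented objective.
t*f(x) = 4.02*14.6 = 58.692
Total = 58.692 - 2.2093 = 56.4827


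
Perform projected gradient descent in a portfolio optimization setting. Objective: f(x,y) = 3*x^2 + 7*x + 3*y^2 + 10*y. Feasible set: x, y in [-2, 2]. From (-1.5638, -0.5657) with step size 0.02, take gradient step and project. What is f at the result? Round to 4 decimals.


Step 1: Compute gradient at (-1.5638, -0.5657).
grad_x = 2*3*-1.5638 + 7 = -2.3828
grad_y = 2*3*-0.5657 + 10 = 6.6058
Step 2: Gradient step.
x_raw = -1.5638 - 0.02*-2.3828 = -1.5161
y_raw = -0.5657 - 0.02*6.6058 = -0.6978
Step 3: Project onto [-2, 2].
x_proj = clip(-1.5161) = -1.5161
y_proj = clip(-0.6978) = -0.6978
Step 4: Evaluate f.
f(-1.5161, -0.6978) = -9.2342


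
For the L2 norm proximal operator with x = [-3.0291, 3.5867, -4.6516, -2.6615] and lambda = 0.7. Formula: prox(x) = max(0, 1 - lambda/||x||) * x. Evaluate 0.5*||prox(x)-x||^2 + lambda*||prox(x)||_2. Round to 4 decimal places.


Step 1: Compute ||x||.
||x|| = 7.1247
Step 2: Compute scaling factor.
scale = max(0, 1 - 0.7/7.1247) = 0.9017
Step 3: prox(x) = [-2.7315, 3.2343, -4.1946, -2.4]
||prox(x)|| = 6.4247
Step 4: Proximal objective.
0.5*||prox-x||^2 = 0.245
lambda*||prox|| = 4.4973
Total = 4.7423


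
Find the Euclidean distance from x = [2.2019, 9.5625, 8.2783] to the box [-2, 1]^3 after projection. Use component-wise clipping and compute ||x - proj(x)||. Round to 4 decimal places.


Project each component onto [-2, 1].
clip(2.2019) = 1.0, clip(9.5625) = 1.0, clip(8.2783) = 1.0
Projection = [1.0, 1.0, 1.0]
Squared diffs: [1.4446, 73.3164, 52.9737]
Distance = sqrt(127.7347) = 11.302


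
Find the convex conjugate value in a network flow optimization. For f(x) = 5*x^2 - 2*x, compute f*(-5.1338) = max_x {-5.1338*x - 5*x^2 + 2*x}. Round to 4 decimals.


f*(y) = sup_x {y*x - a*x^2 - b*x} = sup_x {(y-b)*x - a*x^2}
FOC: (y - b) - 2a*x = 0 => x* = (y - b)/(2a)
x* = (-5.1338 + 2)/(2*5) = -0.3134
f*(-5.1338) = (y-b)^2/(4a) = (-5.1338 + 2)^2/(4*5)
= 9.8207/20 = 0.491


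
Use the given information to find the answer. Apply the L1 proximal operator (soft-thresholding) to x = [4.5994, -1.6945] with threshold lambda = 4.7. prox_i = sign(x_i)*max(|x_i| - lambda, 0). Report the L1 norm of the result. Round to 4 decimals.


Soft-thresholding with lambda = 4.7:
prox(4.5994) = sign(4.5994)*max(|4.5994| - 4.7, 0) = 0.0
prox(-1.6945) = sign(-1.6945)*max(|-1.6945| - 4.7, 0) = 0.0
prox(x) = [0.0, 0.0]
||prox(x)||_1 = 0.0 + 0.0 = 0.0


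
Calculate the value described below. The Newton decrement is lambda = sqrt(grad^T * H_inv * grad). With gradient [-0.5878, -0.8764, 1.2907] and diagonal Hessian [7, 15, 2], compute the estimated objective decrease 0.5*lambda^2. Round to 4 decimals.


Step 1: H is diagonal, so H^(-1) * g = [-0.084, -0.0584, 0.6454].
Step 2: g^T H^(-1) g = sum_i g_i^2 / H_ii
  = (-0.5878)^2/7 + (-0.8764)^2/15 + (1.2907)^2/2
  = 0.0494 + 0.0512 + 0.833 = 0.9335
Step 3: Objective decrease = 0.5 * g^T H^(-1) g = 0.4668


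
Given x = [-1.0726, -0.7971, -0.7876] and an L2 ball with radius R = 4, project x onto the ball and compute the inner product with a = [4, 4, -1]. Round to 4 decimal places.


Step 1: Compute ||x|| (intermediates to 6 decimals).
||x|| = sqrt((-1.0726)^2 + (-0.7971)^2 + (-0.7876)^2) = 1.551178
Step 2: Project.
Since ||x|| <= R, proj = x (no scaling needed).
proj(x) = [-1.0726, -0.7971, -0.7876]
Step 3: Dot product.
a^T * proj(x) = 4*(-1.0726) + 4*(-0.7971) - 1*(-0.7876) = -6.6912


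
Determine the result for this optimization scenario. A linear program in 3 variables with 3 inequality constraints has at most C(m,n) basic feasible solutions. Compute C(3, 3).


Each vertex corresponds to some choice of n active constraints out of m, so the number of vertices is at most C(m, n) = m! / (n!(m-n)!).
m = 3, n = 3
Numerator: 3 * 2 * 1
Denominator: 3! = 6
C(3, 3) = 1


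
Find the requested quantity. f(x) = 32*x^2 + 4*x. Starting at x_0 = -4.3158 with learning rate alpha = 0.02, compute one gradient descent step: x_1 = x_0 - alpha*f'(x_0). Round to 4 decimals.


We compute the gradient at x_0 and apply the update.
f'(x) = 64*x + 4
f'(-4.3158) = 64*-4.3158 + 4 = -272.2112
x_1 = -4.3158 - 0.02*-272.2112 = 1.1284


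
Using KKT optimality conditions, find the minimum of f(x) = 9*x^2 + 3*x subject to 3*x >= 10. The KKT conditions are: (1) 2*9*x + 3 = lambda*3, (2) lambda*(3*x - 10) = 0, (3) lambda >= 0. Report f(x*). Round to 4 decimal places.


Step 1: Try lambda = 0 (constraint inactive).
x_unc = -3/(2*9) = -0.1667
Check: 3*-0.1667 = -0.5001 < 10 -- violated!
Step 2: Constraint must be active: 3*x = 10
x* = 10/3 = 3.3333 (rounded; the exact value 10/3 is used below)
lambda = (2*9*(10/3) + 3)/3 = 21.0
Step 3: Compute optimal value.
f(x*) = 9*(10/3)^2 + 3*(10/3) = 110.0


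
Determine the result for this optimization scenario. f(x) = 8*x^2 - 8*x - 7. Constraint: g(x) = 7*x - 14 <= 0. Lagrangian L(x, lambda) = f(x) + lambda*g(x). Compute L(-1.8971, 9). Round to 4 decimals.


Step 1: Evaluate f(x).
f(-1.8971) = 8*(-1.8971)^2 - 8*(-1.8971) - 7 = 36.9687
Step 2: Evaluate g(x).
g(-1.8971) = 7*-1.8971 - 14 = -27.2797
Step 3: Compute Lagrangian.
L = 36.9687 + 9*-27.2797 = -208.5486


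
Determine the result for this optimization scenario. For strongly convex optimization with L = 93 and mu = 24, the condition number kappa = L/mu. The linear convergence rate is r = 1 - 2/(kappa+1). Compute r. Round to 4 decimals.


Step 1: Compute the condition number.
kappa = L/mu = 93/24 = 3.875
Step 2: Compute the convergence rate.
r = 1 - 2/(kappa + 1) = 1 - 2*mu/(L + mu) = (L - mu)/(L + mu) = 69/117 = 0.5897


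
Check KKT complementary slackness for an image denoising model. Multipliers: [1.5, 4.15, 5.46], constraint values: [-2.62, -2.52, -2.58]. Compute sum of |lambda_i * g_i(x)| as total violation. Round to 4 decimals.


KKT complementary slackness check:
lambda_1 * g_1 = 1.5 * -2.62 = -3.93
lambda_2 * g_2 = 4.15 * -2.52 = -10.458
lambda_3 * g_3 = 5.46 * -2.58 = -14.0868
Total violation = 3.93 + 10.458 + 14.0868 = 28.4748


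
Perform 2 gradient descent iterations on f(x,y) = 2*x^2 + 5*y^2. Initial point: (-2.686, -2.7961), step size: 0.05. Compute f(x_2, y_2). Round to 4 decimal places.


Gradient descent on f(x,y) = 2*x^2 + 5*y^2.
Starting point: (-2.686, -2.7961), alpha = 0.05
Step 1: grad_x = 2*2*-2.686 = -10.744, grad_y = 2*5*-2.7961 = -27.961
  x_1 = -2.686 - 0.05*-10.744 = -2.1488
  y_1 = -2.7961 - 0.05*-27.961 = -1.3981
Step 2: grad_x = 2*2*-2.1488 = -8.5952, grad_y = 2*5*-1.3981 = -13.9805
  x_2 = -2.1488 - 0.05*-8.5952 = -1.719
  y_2 = -1.3981 - 0.05*-13.9805 = -0.699
f(-1.719, -0.699) = 2*(-1.719)^2 + 5*(-0.699)^2 = 8.3534


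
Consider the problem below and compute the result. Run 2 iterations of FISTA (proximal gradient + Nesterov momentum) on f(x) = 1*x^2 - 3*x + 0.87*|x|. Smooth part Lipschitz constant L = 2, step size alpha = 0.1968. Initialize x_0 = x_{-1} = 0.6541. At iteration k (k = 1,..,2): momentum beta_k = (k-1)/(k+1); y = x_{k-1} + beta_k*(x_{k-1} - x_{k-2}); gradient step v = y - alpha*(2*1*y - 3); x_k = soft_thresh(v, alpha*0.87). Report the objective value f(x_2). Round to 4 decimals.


FISTA on f(x) = 1*x^2 - 3*x + 0.87*|x|
L = 2, alpha = 0.1968
Iteration 1: beta = 0.0, y = 0.6541 + 0.0*(0.6541 - 0.6541) = 0.6541
  grad(y) = -1.6918, v = y - alpha*grad = 0.987
  prox(v) = soft_thresh(0.987, 0.1712) = 0.8158
Iteration 2: beta = 0.3333, y = 0.8158 + 0.3333*(0.8158 - 0.6541) = 0.8697
  grad(y) = -1.2605, v = y - alpha*grad = 1.1178
  prox(v) = soft_thresh(1.1178, 0.1712) = 0.9466
f(x_2) = 1*0.9466^2 - 3*0.9466 + 0.87*|0.9466| = -1.1202


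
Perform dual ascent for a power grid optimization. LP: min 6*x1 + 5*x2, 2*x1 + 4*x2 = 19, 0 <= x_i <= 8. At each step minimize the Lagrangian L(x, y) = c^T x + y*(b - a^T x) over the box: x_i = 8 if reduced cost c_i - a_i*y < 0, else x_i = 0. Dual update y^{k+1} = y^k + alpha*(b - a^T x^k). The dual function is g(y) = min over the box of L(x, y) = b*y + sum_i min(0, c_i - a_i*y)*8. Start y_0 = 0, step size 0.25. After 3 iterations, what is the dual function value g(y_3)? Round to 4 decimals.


Dual ascent for LP: min 6*x1 + 5*x2, 2*x1 + 4*x2 = 19, 0 <= x_i <= 8
Step 1: y^k = 0.0, reduced costs: (6.0, 5.0)
  x^k = (0.0, 0.0), subgradient = b - a^T x = 19.0
  y^{k+1} = 0.0 + 0.25*19.0 = 4.75
Step 2: y^k = 4.75, reduced costs: (-3.5, -14.0)
  x^k = (8.0, 8.0), subgradient = b - a^T x = -29.0
  y^{k+1} = 4.75 + 0.25*-29.0 = -2.5
Step 3: y^k = -2.5, reduced costs: (11.0, 15.0)
  x^k = (0.0, 0.0), subgradient = b - a^T x = 19.0
  y^{k+1} = -2.5 + 0.25*19.0 = 2.25
Dual objective at y_3 = 2.25: reduced costs (1.5, -4.0), box minimizer x = (0.0, 8.0)
g(y_3) = b*y + (c1 - a1*y)*x1 + (c2 - a2*y)*x2 = 19*2.25 + 1.5*0.0 + (-4.0)*8.0 = 42.75 + 0.0 - 32.0 = 10.75


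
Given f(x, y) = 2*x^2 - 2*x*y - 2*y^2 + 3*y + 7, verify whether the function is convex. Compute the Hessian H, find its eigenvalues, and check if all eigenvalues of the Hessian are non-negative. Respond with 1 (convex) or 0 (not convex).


The Hessian of f(x,y) = 2*x^2 - 2*x*y - 2*y^2 + 3*y + 7 is:
H = [[4, -2], [-2, -4]]
Trace = 4 - 4 = 0
Determinant = 4*-4 - (-2)^2 = -20
Discriminant = (0)^2 - 4*-20 = 80.0
Eigenvalues: lambda_1 = -4.4721, lambda_2 = 4.4721
The function is not convex.

0


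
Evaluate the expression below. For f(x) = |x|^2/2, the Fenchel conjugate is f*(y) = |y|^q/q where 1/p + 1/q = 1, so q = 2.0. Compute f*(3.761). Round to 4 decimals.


The conjugate exponent q satisfies 1/p + 1/q = 1.
p = 2, so q = 2/(2 - 1) = 2.0
|y|^q = 3.761^2.0 = 14.1451
f*(3.761) = 14.1451 / 2.0 = 7.0726


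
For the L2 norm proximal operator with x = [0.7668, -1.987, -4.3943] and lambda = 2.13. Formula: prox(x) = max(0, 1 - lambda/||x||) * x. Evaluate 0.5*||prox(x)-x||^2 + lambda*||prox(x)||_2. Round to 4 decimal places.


Step 1: Compute ||x||.
||x|| = 4.8832
Step 2: Compute scaling factor.
scale = max(0, 1 - 2.13/4.8832) = 0.5638
Step 3: prox(x) = [0.4323, -1.1203, -2.4776]
||prox(x)|| = 2.7532
Step 4: Proximal objective.
0.5*||prox-x||^2 = 2.2685
lambda*||prox|| = 5.8643
Total = 8.1328


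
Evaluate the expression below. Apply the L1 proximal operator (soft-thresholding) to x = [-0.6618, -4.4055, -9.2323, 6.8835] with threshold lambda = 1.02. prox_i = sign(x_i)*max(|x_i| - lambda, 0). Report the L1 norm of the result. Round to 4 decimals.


Soft-thresholding with lambda = 1.02:
prox(-0.6618) = sign(-0.6618)*max(|-0.6618| - 1.02, 0) = 0.0
prox(-4.4055) = sign(-4.4055)*max(|-4.4055| - 1.02, 0) = -3.3855
prox(-9.2323) = sign(-9.2323)*max(|-9.2323| - 1.02, 0) = -8.2123
prox(6.8835) = sign(6.8835)*max(|6.8835| - 1.02, 0) = 5.8635
prox(x) = [0.0, -3.3855, -8.2123, 5.8635]
||prox(x)||_1 = 0.0 + 3.3855 + 8.2123 + 5.8635 = 17.4613


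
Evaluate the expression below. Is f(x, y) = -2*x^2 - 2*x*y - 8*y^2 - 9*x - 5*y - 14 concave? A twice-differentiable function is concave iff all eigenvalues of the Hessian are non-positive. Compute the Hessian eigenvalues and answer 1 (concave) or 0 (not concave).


The Hessian of f(x,y) = -2*x^2 - 2*x*y - 8*y^2 - 9*x - 5*y - 14 is:
H = [[-4, -2], [-2, -16]]
Trace = -4 - 16 = -20
Determinant = -4*-16 - (-2)^2 = 60
Discriminant = (-20)^2 - 4*60 = 160.0
Eigenvalues: lambda_1 = -16.3246, lambda_2 = -3.6754
The function is concave.

1


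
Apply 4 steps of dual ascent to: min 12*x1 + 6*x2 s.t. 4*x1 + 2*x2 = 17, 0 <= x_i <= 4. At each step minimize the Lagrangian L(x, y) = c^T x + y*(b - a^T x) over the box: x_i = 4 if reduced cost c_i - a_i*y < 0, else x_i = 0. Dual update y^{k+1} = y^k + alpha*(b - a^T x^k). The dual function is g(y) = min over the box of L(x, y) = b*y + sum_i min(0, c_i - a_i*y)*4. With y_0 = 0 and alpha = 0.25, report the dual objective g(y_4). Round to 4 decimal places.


Dual ascent for LP: min 12*x1 + 6*x2, 4*x1 + 2*x2 = 17, 0 <= x_i <= 4
Step 1: y^k = 0.0, reduced costs: (12.0, 6.0)
  x^k = (0.0, 0.0), subgradient = b - a^T x = 17.0
  y^{k+1} = 0.0 + 0.25*17.0 = 4.25
Step 2: y^k = 4.25, reduced costs: (-5.0, -2.5)
  x^k = (4.0, 4.0), subgradient = b - a^T x = -7.0
  y^{k+1} = 4.25 + 0.25*-7.0 = 2.5
Step 3: y^k = 2.5, reduced costs: (2.0, 1.0)
  x^k = (0.0, 0.0), subgradient = b - a^T x = 17.0
  y^{k+1} = 2.5 + 0.25*17.0 = 6.75
Step 4: y^k = 6.75, reduced costs: (-15.0, -7.5)
  x^k = (4.0, 4.0), subgradient = b - a^T x = -7.0
  y^{k+1} = 6.75 + 0.25*-7.0 = 5.0
Dual objective at y_4 = 5.0: reduced costs (-8.0, -4.0), box minimizer x = (4.0, 4.0)
g(y_4) = b*y + (c1 - a1*y)*x1 + (c2 - a2*y)*x2 = 17*5.0 + (-8.0)*4.0 + (-4.0)*4.0 = 85.0 - 32.0 - 16.0 = 37.0


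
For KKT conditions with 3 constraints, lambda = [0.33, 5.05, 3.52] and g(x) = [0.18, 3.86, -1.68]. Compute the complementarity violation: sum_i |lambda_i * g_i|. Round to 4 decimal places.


KKT complementary slackness check:
lambda_1 * g_1 = 0.33 * 0.18 = 0.0594
lambda_2 * g_2 = 5.05 * 3.86 = 19.493
lambda_3 * g_3 = 3.52 * -1.68 = -5.9136
Total violation = 0.0594 + 19.493 + 5.9136 = 25.466


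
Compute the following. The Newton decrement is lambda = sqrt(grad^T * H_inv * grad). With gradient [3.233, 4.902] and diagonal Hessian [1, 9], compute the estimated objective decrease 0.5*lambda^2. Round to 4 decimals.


Step 1: H is diagonal, so H^(-1) * g = [3.233, 0.5447].
Step 2: g^T H^(-1) g = sum_i g_i^2 / H_ii
  = (3.233)^2/1 + (4.902)^2/9
  = 10.4523 + 2.67 = 13.1222
Step 3: Objective decrease = 0.5 * g^T H^(-1) g = 6.5611


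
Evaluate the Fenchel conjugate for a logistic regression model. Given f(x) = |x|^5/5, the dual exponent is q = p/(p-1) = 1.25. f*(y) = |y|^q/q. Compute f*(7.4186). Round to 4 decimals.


The conjugate exponent q satisfies 1/p + 1/q = 1.
p = 5, so q = 5/(5 - 1) = 1.25
|y|^q = 7.4186^1.25 = 12.2434
f*(7.4186) = 12.2434 / 1.25 = 9.7947


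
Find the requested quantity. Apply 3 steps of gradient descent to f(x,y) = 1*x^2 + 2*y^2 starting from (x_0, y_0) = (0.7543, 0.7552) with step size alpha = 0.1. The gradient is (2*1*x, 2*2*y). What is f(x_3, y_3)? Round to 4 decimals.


Gradient descent on f(x,y) = 1*x^2 + 2*y^2.
Starting point: (0.7543, 0.7552), alpha = 0.1
Step 1: grad_x = 2*1*0.7543 = 1.5086, grad_y = 2*2*0.7552 = 3.0208
  x_1 = 0.7543 - 0.1*1.5086 = 0.6034
  y_1 = 0.7552 - 0.1*3.0208 = 0.4531
Step 2: grad_x = 2*1*0.6034 = 1.2069, grad_y = 2*2*0.4531 = 1.8125
  x_2 = 0.6034 - 0.1*1.2069 = 0.4828
  y_2 = 0.4531 - 0.1*1.8125 = 0.2719
Step 3: grad_x = 2*1*0.4828 = 0.9655, grad_y = 2*2*0.2719 = 1.0875
  x_3 = 0.4828 - 0.1*0.9655 = 0.3862
  y_3 = 0.2719 - 0.1*1.0875 = 0.1631
f(0.3862, 0.1631) = 1*0.3862^2 + 2*0.1631^2 = 0.2024


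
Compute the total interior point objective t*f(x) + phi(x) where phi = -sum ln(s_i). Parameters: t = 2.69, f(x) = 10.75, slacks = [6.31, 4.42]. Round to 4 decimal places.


Step 1: Compute log-barrier.
ln values: [1.8421, 1.4861]
phi = -(1.8421 + 1.4861) = -3.3283
Step 2: Compute augmented objective.
t*f(x) = 2.69*10.75 = 28.9175
Total = 28.9175 - 3.3283 = 25.5892


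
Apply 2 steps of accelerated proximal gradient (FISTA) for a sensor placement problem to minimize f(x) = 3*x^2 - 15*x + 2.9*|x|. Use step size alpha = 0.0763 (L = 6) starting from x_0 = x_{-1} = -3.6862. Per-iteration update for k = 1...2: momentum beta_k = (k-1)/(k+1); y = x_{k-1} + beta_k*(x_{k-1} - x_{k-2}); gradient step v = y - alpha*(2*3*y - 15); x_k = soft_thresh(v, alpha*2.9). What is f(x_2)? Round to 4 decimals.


FISTA on f(x) = 3*x^2 - 15*x + 2.9*|x|
L = 6, alpha = 0.0763
Iteration 1: beta = 0.0, y = -3.6862 + 0.0*(-3.6862 + 3.6862) = -3.6862
  grad(y) = -37.1172, v = y - alpha*grad = -0.8542
  prox(v) = soft_thresh(-0.8542, 0.2213) = -0.6329
Iteration 2: beta = 0.3333, y = -0.6329 + 0.3333*(-0.6329 + 3.6862) = 0.3849
  grad(y) = -12.6907, v = y - alpha*grad = 1.3532
  prox(v) = soft_thresh(1.3532, 0.2213) = 1.1319
f(x_2) = 3*1.1319^2 - 15*1.1319 + 2.9*|1.1319| = -9.8525


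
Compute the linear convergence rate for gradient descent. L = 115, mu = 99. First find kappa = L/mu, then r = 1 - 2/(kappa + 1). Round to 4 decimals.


Step 1: Compute the condition number.
kappa = L/mu = 115/99 = 1.1616
Step 2: Compute the convergence rate.
r = 1 - 2/(kappa + 1) = 1 - 2*mu/(L + mu) = (L - mu)/(L + mu) = 16/214 = 0.0748


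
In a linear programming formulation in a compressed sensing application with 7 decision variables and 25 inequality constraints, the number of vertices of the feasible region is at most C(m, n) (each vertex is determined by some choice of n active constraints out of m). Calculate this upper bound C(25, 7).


Each vertex corresponds to some choice of n active constraints out of m, so the number of vertices is at most C(m, n) = m! / (n!(m-n)!).
m = 25, n = 7
Numerator: 25 * 24 * 23 * 22 * 21 * 20 * 19
Denominator: 7! = 5040
C(25, 7) = 480700


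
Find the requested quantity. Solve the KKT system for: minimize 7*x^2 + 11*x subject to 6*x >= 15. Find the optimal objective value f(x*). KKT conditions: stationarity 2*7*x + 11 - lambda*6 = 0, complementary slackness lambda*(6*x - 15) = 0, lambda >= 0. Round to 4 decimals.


Step 1: Try lambda = 0 (constraint inactive).
x_unc = -11/(2*7) = -0.7857
Check: 6*-0.7857 = -4.7142 < 15 -- violated!
Step 2: Constraint must be active: 6*x = 15
x* = 15/6 = 2.5
lambda = (2*7*2.5 + 11)/6 = 7.6667
Step 3: Compute optimal value.
f(x*) = 7*2.5^2 + 11*2.5 = 71.25


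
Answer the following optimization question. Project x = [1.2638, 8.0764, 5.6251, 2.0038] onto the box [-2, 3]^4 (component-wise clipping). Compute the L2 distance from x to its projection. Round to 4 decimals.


Project each component onto [-2, 3].
clip(1.2638) = 1.2638, clip(8.0764) = 3.0, clip(5.6251) = 3.0, clip(2.0038) = 2.0038
Projection = [1.2638, 3.0, 3.0, 2.0038]
Squared diffs: [0.0, 25.7698, 6.8912, 0.0]
Distance = sqrt(32.661) = 5.715


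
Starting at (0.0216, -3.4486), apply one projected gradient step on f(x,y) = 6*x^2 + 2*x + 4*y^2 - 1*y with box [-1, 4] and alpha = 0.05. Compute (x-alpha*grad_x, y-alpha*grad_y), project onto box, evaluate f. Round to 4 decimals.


Step 1: Compute gradient at (0.0216, -3.4486).
grad_x = 2*6*0.0216 + 2 = 2.2592
grad_y = 2*4*-3.4486 - 1 = -28.5888
Step 2: Gradient step.
x_raw = 0.0216 - 0.05*2.2592 = -0.0914
y_raw = -3.4486 - 0.05*-28.5888 = -2.0192
Step 3: Project onto [-1, 4].
x_proj = clip(-0.0914) = -0.0914
y_proj = clip(-2.0192) = -1.0
Step 4: Evaluate f.
f(-0.0914, -1.0) = 4.8674


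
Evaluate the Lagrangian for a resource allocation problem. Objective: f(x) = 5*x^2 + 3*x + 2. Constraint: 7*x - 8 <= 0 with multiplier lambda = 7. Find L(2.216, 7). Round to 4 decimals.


Step 1: Evaluate f(x).
f(2.216) = 5*2.216^2 + 3*2.216 + 2 = 33.2013
Step 2: Evaluate g(x).
g(2.216) = 7*2.216 - 8 = 7.512
Step 3: Compute Lagrangian.
L = 33.2013 + 7*7.512 = 85.7853


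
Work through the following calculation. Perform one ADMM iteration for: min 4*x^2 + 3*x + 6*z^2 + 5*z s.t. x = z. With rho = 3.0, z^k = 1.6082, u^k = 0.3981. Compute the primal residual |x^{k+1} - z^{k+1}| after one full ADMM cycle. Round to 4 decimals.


ADMM iteration with rho = 3.0, z^k = 1.6082, u^k = 0.3981
Step 1: x-update.
Minimize 4*x^2 + 3*x + (3.0/2)*(x - 1.6082 + 0.3981)^2
FOC: (2*4 + 3.0)*x = -3 + 3.0*(1.6082 - 0.3981)
x^{k+1} = 0.0573
Step 2: z-update.
Minimize 6*z^2 + 5*z + (3.0/2)*(0.0573 - z + 0.3981)^2
FOC: (2*6 + 3.0)*z = -5 + 3.0*(0.0573 + 0.3981)
z^{k+1} = -0.2423
Step 3: u-update.
u^{k+1} = 0.3981 + 0.0573 + 0.2423 = 0.6977
Step 4: Primal residual = |0.0573 + 0.2423| = 0.2996


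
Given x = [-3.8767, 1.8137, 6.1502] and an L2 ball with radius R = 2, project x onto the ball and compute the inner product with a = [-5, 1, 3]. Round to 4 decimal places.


Step 1: Compute ||x|| (intermediates to 6 decimals).
||x|| = sqrt((-3.8767)^2 + 1.8137^2 + 6.1502^2) = 7.492881
Step 2: Project.
Since ||x|| > R, scale = R/||x|| = 2/7.492881 = 0.26692, proj(x) = scale * x
proj(x) = [-1.034769, 0.484113, 1.641611]
Step 3: Dot product.
a^T * proj(x) = -5*(-1.034769) + 1*0.484113 + 3*1.641611 = 10.5828


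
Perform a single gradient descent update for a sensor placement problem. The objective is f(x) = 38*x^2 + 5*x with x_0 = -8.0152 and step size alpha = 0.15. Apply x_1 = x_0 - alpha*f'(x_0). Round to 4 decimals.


We compute the gradient at x_0 and apply the update.
f'(x) = 76*x + 5
f'(-8.0152) = 76*-8.0152 + 5 = -604.1552
x_1 = -8.0152 - 0.15*-604.1552 = 82.6081


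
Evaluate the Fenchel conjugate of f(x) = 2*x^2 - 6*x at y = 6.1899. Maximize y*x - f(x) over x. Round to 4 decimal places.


f*(y) = sup_x {y*x - a*x^2 - b*x} = sup_x {(y-b)*x - a*x^2}
FOC: (y - b) - 2a*x = 0 => x* = (y - b)/(2a)
x* = (6.1899 + 6)/(2*2) = 3.0475
f*(6.1899) = (y-b)^2/(4a) = (6.1899 + 6)^2/(4*2)
= 148.5937/8 = 18.5742


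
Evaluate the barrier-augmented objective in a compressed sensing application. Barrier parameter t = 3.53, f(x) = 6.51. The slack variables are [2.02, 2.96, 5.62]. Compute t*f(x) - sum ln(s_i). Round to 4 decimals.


Step 1: Compute log-barrier.
ln values: [0.7031, 1.0852, 1.7263]
phi = -(0.7031 + 1.0852 + 1.7263) = -3.5146
Step 2: Compute augmented objective.
t*f(x) = 3.53*6.51 = 22.9803
Total = 22.9803 - 3.5146 = 19.4657


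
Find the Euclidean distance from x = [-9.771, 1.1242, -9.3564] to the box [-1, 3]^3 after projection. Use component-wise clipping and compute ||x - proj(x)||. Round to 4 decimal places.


Project each component onto [-1, 3].
clip(-9.771) = -1.0, clip(1.1242) = 1.1242, clip(-9.3564) = -1.0
Projection = [-1.0, 1.1242, -1.0]
Squared diffs: [76.9304, 0.0, 69.8294]
Distance = sqrt(146.7598) = 12.1144


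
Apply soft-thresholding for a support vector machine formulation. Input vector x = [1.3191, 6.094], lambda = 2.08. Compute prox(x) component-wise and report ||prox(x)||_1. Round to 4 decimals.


Soft-thresholding with lambda = 2.08:
prox(1.3191) = sign(1.3191)*max(|1.3191| - 2.08, 0) = 0.0
prox(6.094) = sign(6.094)*max(|6.094| - 2.08, 0) = 4.014
prox(x) = [0.0, 4.014]
||prox(x)||_1 = 0.0 + 4.014 = 4.014


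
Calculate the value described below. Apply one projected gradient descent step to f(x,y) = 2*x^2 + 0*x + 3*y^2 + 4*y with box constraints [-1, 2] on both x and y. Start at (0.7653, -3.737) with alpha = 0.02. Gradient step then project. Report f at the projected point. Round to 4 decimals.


Step 1: Compute gradient at (0.7653, -3.737).
grad_x = 2*2*0.7653 + 0 = 3.0612
grad_y = 2*3*-3.737 + 4 = -18.422
Step 2: Gradient step.
x_raw = 0.7653 - 0.02*3.0612 = 0.7041
y_raw = -3.737 - 0.02*-18.422 = -3.3686
Step 3: Project onto [-1, 2].
x_proj = clip(0.7041) = 0.7041
y_proj = clip(-3.3686) = -1.0
Step 4: Evaluate f.
f(0.7041, -1.0) = -0.0086


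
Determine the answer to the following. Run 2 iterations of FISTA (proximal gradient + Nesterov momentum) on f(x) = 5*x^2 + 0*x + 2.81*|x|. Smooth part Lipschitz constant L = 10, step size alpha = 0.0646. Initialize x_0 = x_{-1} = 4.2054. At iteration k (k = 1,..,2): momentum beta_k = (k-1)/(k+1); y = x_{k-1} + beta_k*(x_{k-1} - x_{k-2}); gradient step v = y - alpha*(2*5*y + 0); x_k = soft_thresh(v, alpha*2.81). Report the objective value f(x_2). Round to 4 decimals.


FISTA on f(x) = 5*x^2 + 0*x + 2.81*|x|
L = 10, alpha = 0.0646
Iteration 1: beta = 0.0, y = 4.2054 + 0.0*(4.2054 - 4.2054) = 4.2054
  grad(y) = 42.054, v = y - alpha*grad = 1.4887
  prox(v) = soft_thresh(1.4887, 0.1815) = 1.3072
Iteration 2: beta = 0.3333, y = 1.3072 + 0.3333*(1.3072 - 4.2054) = 0.3411
  grad(y) = 3.4111, v = y - alpha*grad = 0.1208
  prox(v) = soft_thresh(0.1208, 0.1815) = 0.0
f(x_2) = 5*0.0^2 + 0*0.0 + 2.81*|0.0| = 0.0


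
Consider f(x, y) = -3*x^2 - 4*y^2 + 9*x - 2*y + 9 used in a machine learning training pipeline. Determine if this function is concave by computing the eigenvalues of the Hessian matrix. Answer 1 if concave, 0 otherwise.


The Hessian of f(x,y) = -3*x^2 - 4*y^2 + 9*x - 2*y + 9 is:
H = [[-6, 0], [0, -8]]
Trace = -6 - 8 = -14
Determinant = -6*-8 - (0)^2 = 48
Discriminant = (-14)^2 - 4*48 = 4.0
Eigenvalues: lambda_1 = -8.0, lambda_2 = -6.0
The function is concave.

1


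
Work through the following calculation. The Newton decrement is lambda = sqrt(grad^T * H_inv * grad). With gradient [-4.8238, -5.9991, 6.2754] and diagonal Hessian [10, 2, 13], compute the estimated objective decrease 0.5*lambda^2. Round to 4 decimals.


Step 1: H is diagonal, so H^(-1) * g = [-0.4824, -2.9996, 0.4827].
Step 2: g^T H^(-1) g = sum_i g_i^2 / H_ii
  = (-4.8238)^2/10 + (-5.9991)^2/2 + (6.2754)^2/13
  = 2.3269 + 17.9946 + 3.0293 = 23.3508
Step 3: Objective decrease = 0.5 * g^T H^(-1) g = 11.6754


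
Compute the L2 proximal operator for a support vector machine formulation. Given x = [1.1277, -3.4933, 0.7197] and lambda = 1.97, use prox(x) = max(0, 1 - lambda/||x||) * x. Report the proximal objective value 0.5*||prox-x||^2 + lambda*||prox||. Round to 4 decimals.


Step 1: Compute ||x||.
||x|| = 3.7407
Step 2: Compute scaling factor.
scale = max(0, 1 - 1.97/3.7407) = 0.4734
Step 3: prox(x) = [0.5338, -1.6536, 0.3407]
||prox(x)|| = 1.7707
Step 4: Proximal objective.
0.5*||prox-x||^2 = 1.9405
lambda*||prox|| = 3.4883
Total = 5.4287


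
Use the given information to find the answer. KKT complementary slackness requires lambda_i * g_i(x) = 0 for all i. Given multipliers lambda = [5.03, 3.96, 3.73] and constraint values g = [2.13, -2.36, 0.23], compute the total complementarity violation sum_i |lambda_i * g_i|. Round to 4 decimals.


KKT complementary slackness check:
lambda_1 * g_1 = 5.03 * 2.13 = 10.7139
lambda_2 * g_2 = 3.96 * -2.36 = -9.3456
lambda_3 * g_3 = 3.73 * 0.23 = 0.8579
Total violation = 10.7139 + 9.3456 + 0.8579 = 20.9174


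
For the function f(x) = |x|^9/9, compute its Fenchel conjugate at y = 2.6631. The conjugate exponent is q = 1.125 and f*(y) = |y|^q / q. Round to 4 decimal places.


The conjugate exponent q satisfies 1/p + 1/q = 1.
p = 9, so q = 9/(9 - 1) = 1.125
|y|^q = 2.6631^1.125 = 3.01
f*(2.6631) = 3.01 / 1.125 = 2.6755


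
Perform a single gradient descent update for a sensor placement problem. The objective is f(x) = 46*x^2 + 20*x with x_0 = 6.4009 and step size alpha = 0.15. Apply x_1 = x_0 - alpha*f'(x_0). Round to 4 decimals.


We compute the gradient at x_0 and apply the update.
f'(x) = 92*x + 20
f'(6.4009) = 92*6.4009 + 20 = 608.8828
x_1 = 6.4009 - 0.15*608.8828 = -84.9315


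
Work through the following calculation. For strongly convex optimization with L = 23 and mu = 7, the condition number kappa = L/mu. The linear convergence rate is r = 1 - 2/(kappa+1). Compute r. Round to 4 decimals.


Step 1: Compute the condition number.
kappa = L/mu = 23/7 = 3.2857
Step 2: Compute the convergence rate.
r = 1 - 2/(kappa + 1) = 1 - 2*mu/(L + mu) = (L - mu)/(L + mu) = 16/30 = 0.5333


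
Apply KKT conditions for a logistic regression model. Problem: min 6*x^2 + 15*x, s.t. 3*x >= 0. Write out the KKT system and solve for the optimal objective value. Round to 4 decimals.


Step 1: Try lambda = 0 (constraint inactive).
x_unc = -15/(2*6) = -1.25
Check: 3*-1.25 = -3.75 < 0 -- violated!
Step 2: Constraint must be active: 3*x = 0
x* = 0/3 = 0.0
lambda = (2*6*0.0 + 15)/3 = 5.0
Step 3: Compute optimal value.
f(x*) = 6*0.0^2 + 15*0.0 = 0.0


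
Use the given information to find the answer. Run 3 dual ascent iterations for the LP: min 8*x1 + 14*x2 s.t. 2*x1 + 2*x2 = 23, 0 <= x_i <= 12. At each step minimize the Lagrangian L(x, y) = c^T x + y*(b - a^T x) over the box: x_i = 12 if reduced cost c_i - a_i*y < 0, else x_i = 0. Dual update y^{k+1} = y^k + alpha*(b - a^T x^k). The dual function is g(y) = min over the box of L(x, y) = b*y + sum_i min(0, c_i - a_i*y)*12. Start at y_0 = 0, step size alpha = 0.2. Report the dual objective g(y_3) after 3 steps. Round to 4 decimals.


Dual ascent for LP: min 8*x1 + 14*x2, 2*x1 + 2*x2 = 23, 0 <= x_i <= 12
Step 1: y^k = 0.0, reduced costs: (8.0, 14.0)
  x^k = (0.0, 0.0), subgradient = b - a^T x = 23.0
  y^{k+1} = 0.0 + 0.2*23.0 = 4.6
Step 2: y^k = 4.6, reduced costs: (-1.2, 4.8)
  x^k = (12.0, 0.0), subgradient = b - a^T x = -1.0
  y^{k+1} = 4.6 + 0.2*-1.0 = 4.4
Step 3: y^k = 4.4, reduced costs: (-0.8, 5.2)
  x^k = (12.0, 0.0), subgradient = b - a^T x = -1.0
  y^{k+1} = 4.4 + 0.2*-1.0 = 4.2
Dual objective at y_3 = 4.2: reduced costs (-0.4, 5.6), box minimizer x = (12.0, 0.0)
g(y_3) = b*y + (c1 - a1*y)*x1 + (c2 - a2*y)*x2 = 23*4.2 + (-0.4)*12.0 + 5.6*0.0 = 96.6 - 4.8 + 0.0 = 91.8


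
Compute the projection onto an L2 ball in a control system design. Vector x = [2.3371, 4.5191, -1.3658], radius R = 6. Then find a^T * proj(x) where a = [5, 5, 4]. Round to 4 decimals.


Step 1: Compute ||x|| (intermediates to 6 decimals).
||x|| = sqrt(2.3371^2 + 4.5191^2 + (-1.3658)^2) = 5.267799
Step 2: Project.
Since ||x|| <= R, proj = x (no scaling needed).
proj(x) = [2.3371, 4.5191, -1.3658]
Step 3: Dot product.
a^T * proj(x) = 5*2.3371 + 5*4.5191 + 4*(-1.3658) = 28.8178


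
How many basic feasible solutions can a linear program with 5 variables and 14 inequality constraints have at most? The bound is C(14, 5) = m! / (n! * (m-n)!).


Each vertex corresponds to some choice of n active constraints out of m, so the number of vertices is at most C(m, n) = m! / (n!(m-n)!).
m = 14, n = 5
Numerator: 14 * 13 * 12 * 11 * 10
Denominator: 5! = 120
C(14, 5) = 2002


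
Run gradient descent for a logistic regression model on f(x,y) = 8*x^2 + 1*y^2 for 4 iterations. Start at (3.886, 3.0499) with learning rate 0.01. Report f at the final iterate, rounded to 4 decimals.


Gradient descent on f(x,y) = 8*x^2 + 1*y^2.
Starting point: (3.886, 3.0499), alpha = 0.01
Step 1: grad_x = 2*8*3.886 = 62.176, grad_y = 2*1*3.0499 = 6.0998
  x_1 = 3.886 - 0.01*62.176 = 3.2642
  y_1 = 3.0499 - 0.01*6.0998 = 2.9889
Step 2: grad_x = 2*8*3.2642 = 52.2278, grad_y = 2*1*2.9889 = 5.9778
  x_2 = 3.2642 - 0.01*52.2278 = 2.742
  y_2 = 2.9889 - 0.01*5.9778 = 2.9291
Step 3: grad_x = 2*8*2.742 = 43.8714, grad_y = 2*1*2.9291 = 5.8582
  x_3 = 2.742 - 0.01*43.8714 = 2.3032
  y_3 = 2.9291 - 0.01*5.8582 = 2.8705
Step 4: grad_x = 2*8*2.3032 = 36.852, grad_y = 2*1*2.8705 = 5.7411
  x_4 = 2.3032 - 0.01*36.852 = 1.9347
  y_4 = 2.8705 - 0.01*5.7411 = 2.8131
f(1.9347, 2.8131) = 8*1.9347^2 + 1*2.8131^2 = 37.8591


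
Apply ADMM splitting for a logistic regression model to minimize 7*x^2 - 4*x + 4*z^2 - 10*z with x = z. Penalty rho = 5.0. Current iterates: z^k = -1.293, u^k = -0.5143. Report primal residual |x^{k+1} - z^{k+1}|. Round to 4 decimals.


ADMM iteration with rho = 5.0, z^k = -1.293, u^k = -0.5143
Step 1: x-update.
Minimize 7*x^2 - 4*x + (5.0/2)*(x + 1.293 - 0.5143)^2
FOC: (2*7 + 5.0)*x = 4 + 5.0*(-1.293 + 0.5143)
x^{k+1} = 0.0056
Step 2: z-update.
Minimize 4*z^2 - 10*z + (5.0/2)*(0.0056 - z - 0.5143)^2
FOC: (2*4 + 5.0)*z = 10 + 5.0*(0.0056 - 0.5143)
z^{k+1} = 0.5736
Step 3: u-update.
u^{k+1} = -0.5143 + 0.0056 - 0.5736 = -1.0823
Step 4: Primal residual = |0.0056 - 0.5736| = 0.568


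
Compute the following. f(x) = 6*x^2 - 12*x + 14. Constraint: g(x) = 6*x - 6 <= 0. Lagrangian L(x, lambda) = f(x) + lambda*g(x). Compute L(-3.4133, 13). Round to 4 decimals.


Step 1: Evaluate f(x).
f(-3.4133) = 6*(-3.4133)^2 - 12*(-3.4133) + 14 = 124.8633
Step 2: Evaluate g(x).
g(-3.4133) = 6*-3.4133 - 6 = -26.4798
Step 3: Compute Lagrangian.
L = 124.8633 + 13*-26.4798 = -219.3741


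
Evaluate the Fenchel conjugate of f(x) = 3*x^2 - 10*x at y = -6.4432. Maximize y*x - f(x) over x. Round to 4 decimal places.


f*(y) = sup_x {y*x - a*x^2 - b*x} = sup_x {(y-b)*x - a*x^2}
FOC: (y - b) - 2a*x = 0 => x* = (y - b)/(2a)
x* = (-6.4432 + 10)/(2*3) = 0.5928
f*(-6.4432) = (y-b)^2/(4a) = (-6.4432 + 10)^2/(4*3)
= 12.6508/12 = 1.0542


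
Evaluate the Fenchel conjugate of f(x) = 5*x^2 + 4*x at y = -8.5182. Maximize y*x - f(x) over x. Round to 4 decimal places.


f*(y) = sup_x {y*x - a*x^2 - b*x} = sup_x {(y-b)*x - a*x^2}
FOC: (y - b) - 2a*x = 0 => x* = (y - b)/(2a)
x* = (-8.5182 - 4)/(2*5) = -1.2518
f*(-8.5182) = (y-b)^2/(4a) = (-8.5182 - 4)^2/(4*5)
= 156.7053/20 = 7.8353


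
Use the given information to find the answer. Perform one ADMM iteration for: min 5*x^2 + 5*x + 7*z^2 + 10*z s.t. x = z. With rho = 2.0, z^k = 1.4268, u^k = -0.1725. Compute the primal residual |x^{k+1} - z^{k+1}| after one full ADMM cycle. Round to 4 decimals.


ADMM iteration with rho = 2.0, z^k = 1.4268, u^k = -0.1725
Step 1: x-update.
Minimize 5*x^2 + 5*x + (2.0/2)*(x - 1.4268 - 0.1725)^2
FOC: (2*5 + 2.0)*x = -5 + 2.0*(1.4268 + 0.1725)
x^{k+1} = -0.1501
Step 2: z-update.
Minimize 7*z^2 + 10*z + (2.0/2)*(-0.1501 - z - 0.1725)^2
FOC: (2*7 + 2.0)*z = -10 + 2.0*(-0.1501 - 0.1725)
z^{k+1} = -0.6653
Step 3: u-update.
u^{k+1} = -0.1725 - 0.1501 + 0.6653 = 0.3427
Step 4: Primal residual = |-0.1501 + 0.6653| = 0.5152


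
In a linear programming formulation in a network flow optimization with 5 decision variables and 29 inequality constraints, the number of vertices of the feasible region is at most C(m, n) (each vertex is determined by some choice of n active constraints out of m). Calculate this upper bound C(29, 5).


Each vertex corresponds to some choice of n active constraints out of m, so the number of vertices is at most C(m, n) = m! / (n!(m-n)!).
m = 29, n = 5
Numerator: 29 * 28 * 27 * 26 * 25
Denominator: 5! = 120
C(29, 5) = 118755


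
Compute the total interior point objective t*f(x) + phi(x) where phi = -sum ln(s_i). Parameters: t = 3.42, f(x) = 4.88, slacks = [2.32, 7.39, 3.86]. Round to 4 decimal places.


Step 1: Compute log-barrier.
ln values: [0.8416, 2.0001, 1.3507]
phi = -(0.8416 + 2.0001 + 1.3507) = -4.1924
Step 2: Compute augmented objective.
t*f(x) = 3.42*4.88 = 16.6896
Total = 16.6896 - 4.1924 = 12.4972


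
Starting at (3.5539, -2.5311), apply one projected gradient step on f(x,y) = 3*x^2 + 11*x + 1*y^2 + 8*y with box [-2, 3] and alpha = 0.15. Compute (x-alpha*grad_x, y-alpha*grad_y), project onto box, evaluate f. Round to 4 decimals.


Step 1: Compute gradient at (3.5539, -2.5311).
grad_x = 2*3*3.5539 + 11 = 32.3234
grad_y = 2*1*-2.5311 + 8 = 2.9378
Step 2: Gradient step.
x_raw = 3.5539 - 0.15*32.3234 = -1.2946
y_raw = -2.5311 - 0.15*2.9378 = -2.9718
Step 3: Project onto [-2, 3].
x_proj = clip(-1.2946) = -1.2946
y_proj = clip(-2.9718) = -2.0
Step 4: Evaluate f.
f(-1.2946, -2.0) = -21.2127


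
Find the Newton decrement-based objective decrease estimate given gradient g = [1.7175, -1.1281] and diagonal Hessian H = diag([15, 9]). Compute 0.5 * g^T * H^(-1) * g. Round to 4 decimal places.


Step 1: H is diagonal, so H^(-1) * g = [0.1145, -0.1253].
Step 2: g^T H^(-1) g = sum_i g_i^2 / H_ii
  = (1.7175)^2/15 + (-1.1281)^2/9
  = 0.1967 + 0.1414 = 0.3381
Step 3: Objective decrease = 0.5 * g^T H^(-1) g = 0.169


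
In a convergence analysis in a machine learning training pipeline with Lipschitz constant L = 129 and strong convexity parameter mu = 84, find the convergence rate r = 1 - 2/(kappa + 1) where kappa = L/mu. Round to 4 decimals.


Step 1: Compute the condition number.
kappa = L/mu = 129/84 = 1.5357
Step 2: Compute the convergence rate.
r = 1 - 2/(kappa + 1) = 1 - 2*mu/(L + mu) = (L - mu)/(L + mu) = 45/213 = 0.2113


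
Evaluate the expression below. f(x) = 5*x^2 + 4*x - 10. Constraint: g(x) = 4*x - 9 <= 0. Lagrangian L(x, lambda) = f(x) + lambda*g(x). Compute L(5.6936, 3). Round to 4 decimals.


Step 1: Evaluate f(x).
f(5.6936) = 5*5.6936^2 + 4*5.6936 - 10 = 174.8598
Step 2: Evaluate g(x).
g(5.6936) = 4*5.6936 - 9 = 13.7744
Step 3: Compute Lagrangian.
L = 174.8598 + 3*13.7744 = 216.183


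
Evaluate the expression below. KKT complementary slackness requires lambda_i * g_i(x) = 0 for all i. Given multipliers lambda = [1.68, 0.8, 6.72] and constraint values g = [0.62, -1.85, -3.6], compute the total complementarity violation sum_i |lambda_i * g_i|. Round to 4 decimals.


KKT complementary slackness check:
lambda_1 * g_1 = 1.68 * 0.62 = 1.0416
lambda_2 * g_2 = 0.8 * -1.85 = -1.48
lambda_3 * g_3 = 6.72 * -3.6 = -24.192
Total violation = 1.0416 + 1.48 + 24.192 = 26.7136


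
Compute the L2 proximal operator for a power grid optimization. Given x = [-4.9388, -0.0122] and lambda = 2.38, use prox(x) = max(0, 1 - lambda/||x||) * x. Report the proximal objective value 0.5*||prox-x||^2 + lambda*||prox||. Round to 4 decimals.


Step 1: Compute ||x||.
||x|| = 4.9388
Step 2: Compute scaling factor.
scale = max(0, 1 - 2.38/4.9388) = 0.5181
Step 3: prox(x) = [-2.5588, -0.0063]
||prox(x)|| = 2.5588
Step 4: Proximal objective.
0.5*||prox-x||^2 = 2.8322
lambda*||prox|| = 6.0899
Total = 8.9222


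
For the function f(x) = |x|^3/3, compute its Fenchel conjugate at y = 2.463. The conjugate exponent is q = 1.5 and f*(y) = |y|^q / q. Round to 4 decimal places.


The conjugate exponent q satisfies 1/p + 1/q = 1.
p = 3, so q = 3/(3 - 1) = 1.5
|y|^q = 2.463^1.5 = 3.8654
f*(2.463) = 3.8654 / 1.5 = 2.5769


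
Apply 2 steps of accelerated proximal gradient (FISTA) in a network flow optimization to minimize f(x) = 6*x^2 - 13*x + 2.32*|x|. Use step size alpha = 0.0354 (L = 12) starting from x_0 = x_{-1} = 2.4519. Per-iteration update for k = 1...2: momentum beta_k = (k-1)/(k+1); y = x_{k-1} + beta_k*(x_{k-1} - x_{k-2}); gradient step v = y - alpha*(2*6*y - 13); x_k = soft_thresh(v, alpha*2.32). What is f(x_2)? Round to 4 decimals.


FISTA on f(x) = 6*x^2 - 13*x + 2.32*|x|
L = 12, alpha = 0.0354
Iteration 1: beta = 0.0, y = 2.4519 + 0.0*(2.4519 - 2.4519) = 2.4519
  grad(y) = 16.4228, v = y - alpha*grad = 1.8705
  prox(v) = soft_thresh(1.8705, 0.0821) = 1.7884
Iteration 2: beta = 0.3333, y = 1.7884 + 0.3333*(1.7884 - 2.4519) = 1.5672
  grad(y) = 5.8069, v = y - alpha*grad = 1.3617
  prox(v) = soft_thresh(1.3617, 0.0821) = 1.2795
f(x_2) = 6*1.2795^2 - 13*1.2795 + 2.32*|1.2795| = -3.8421


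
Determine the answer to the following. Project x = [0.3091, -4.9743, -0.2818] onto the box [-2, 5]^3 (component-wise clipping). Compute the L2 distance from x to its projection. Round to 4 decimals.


Project each component onto [-2, 5].
clip(0.3091) = 0.3091, clip(-4.9743) = -2.0, clip(-0.2818) = -0.2818
Projection = [0.3091, -2.0, -0.2818]
Squared diffs: [0.0, 8.8465, 0.0]
Distance = sqrt(8.8465) = 2.9743


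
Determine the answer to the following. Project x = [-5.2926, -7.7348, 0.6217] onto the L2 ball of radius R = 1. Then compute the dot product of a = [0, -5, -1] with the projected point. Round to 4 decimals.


Step 1: Compute ||x|| (intermediates to 6 decimals).
||x|| = sqrt((-5.2926)^2 + (-7.7348)^2 + 0.6217^2) = 9.39283
Step 2: Project.
Since ||x|| > R, scale = R/||x|| = 1/9.39283 = 0.106464, proj(x) = scale * x
proj(x) = [-0.563471, -0.823478, 0.066189]
Step 3: Dot product.
a^T * proj(x) = 0*(-0.563471) - 5*(-0.823478) - 1*0.066189 = 4.0512


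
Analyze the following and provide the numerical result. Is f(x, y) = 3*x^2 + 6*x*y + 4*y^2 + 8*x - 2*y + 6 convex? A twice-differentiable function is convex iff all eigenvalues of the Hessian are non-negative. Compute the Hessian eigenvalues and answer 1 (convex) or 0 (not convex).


The Hessian of f(x,y) = 3*x^2 + 6*x*y + 4*y^2 + 8*x - 2*y + 6 is:
H = [[6, 6], [6, 8]]
Trace = 6 + 8 = 14
Determinant = 6*8 - (6)^2 = 12
Discriminant = (14)^2 - 4*12 = 148.0
Eigenvalues: lambda_1 = 0.9172, lambda_2 = 13.0828
The function is convex.

1


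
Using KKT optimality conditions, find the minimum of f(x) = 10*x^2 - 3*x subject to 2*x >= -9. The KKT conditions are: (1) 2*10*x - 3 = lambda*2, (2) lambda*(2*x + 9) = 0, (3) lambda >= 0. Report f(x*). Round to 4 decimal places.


Step 1: Try lambda = 0 (constraint inactive).
Stationarity: 2*10*x - 3 = 0
x* = 3/(2*10) = 0.15
Check constraint: 2*0.15 = 0.3 >= -9 -- satisfied.
Step 2: Compute optimal value.
f(x*) = 10*0.15^2 - 3*0.15 = -0.225


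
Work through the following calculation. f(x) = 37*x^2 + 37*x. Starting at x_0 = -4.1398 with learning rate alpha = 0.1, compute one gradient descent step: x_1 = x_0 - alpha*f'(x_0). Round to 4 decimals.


We compute the gradient at x_0 and apply the update.
f'(x) = 74*x + 37
f'(-4.1398) = 74*-4.1398 + 37 = -269.3452
x_1 = -4.1398 - 0.1*-269.3452 = 22.7947
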